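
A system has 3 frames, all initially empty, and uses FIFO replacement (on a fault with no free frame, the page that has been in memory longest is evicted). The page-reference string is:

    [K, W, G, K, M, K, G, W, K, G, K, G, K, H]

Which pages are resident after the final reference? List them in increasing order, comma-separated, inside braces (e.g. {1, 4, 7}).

K: miss, frames [K]
W: miss, frames [K, W]
G: miss, frames [K, W, G]
K: hit
M: miss, evict K, frames [W, G, M]
K: miss, evict W, frames [G, M, K]
G: hit
W: miss, evict G, frames [M, K, W]
K: hit
G: miss, evict M, frames [K, W, G]
K: hit
G: hit
K: hit
H: miss, evict K, frames [W, G, H]

{G, H, W}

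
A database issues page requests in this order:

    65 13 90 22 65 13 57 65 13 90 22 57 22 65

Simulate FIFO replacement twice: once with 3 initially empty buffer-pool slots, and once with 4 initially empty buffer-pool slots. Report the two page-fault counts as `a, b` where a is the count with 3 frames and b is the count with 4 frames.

10, 11

3 frames: F F F F F F F . . F F . . F → 10 faults.
4 frames: F F F F . . F F F F F F . F → 11 faults.
11 > 10: adding a frame increased faults — Belady's anomaly.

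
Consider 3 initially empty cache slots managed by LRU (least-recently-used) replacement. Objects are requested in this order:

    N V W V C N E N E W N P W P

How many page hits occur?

N: miss, frames {N}
V: miss, frames {N,V}
W: miss, frames {N,V,W}
V: hit
C: miss, evict N, frames {W,V,C}
N: miss, evict W, frames {V,C,N}
E: miss, evict V, frames {C,N,E}
N: hit
E: hit
W: miss, evict C, frames {N,E,W}
N: hit
P: miss, evict E, frames {W,N,P}
W: hit
P: hit
Hits: 6.

6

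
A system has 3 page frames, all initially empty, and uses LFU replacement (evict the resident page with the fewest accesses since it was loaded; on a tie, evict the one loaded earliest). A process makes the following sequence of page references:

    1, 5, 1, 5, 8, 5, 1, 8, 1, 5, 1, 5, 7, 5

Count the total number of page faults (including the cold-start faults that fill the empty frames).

1 → miss, frames {1}
5 → miss, frames {1,5}
1 → hit
5 → hit
8 → miss, frames {1,5,8}
5 → hit
1 → hit
8 → hit
1 → hit
5 → hit
1 → hit
5 → hit
7 → miss, evict 8, frames {1,5,7}
5 → hit
Page faults: 4.

4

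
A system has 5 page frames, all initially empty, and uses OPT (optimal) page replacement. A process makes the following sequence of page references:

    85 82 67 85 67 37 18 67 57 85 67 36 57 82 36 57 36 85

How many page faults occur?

7

85: fault, frames [85]
82: fault, frames [85, 82]
67: fault, frames [85, 82, 67]
85: hit
67: hit
37: fault, frames [85, 82, 67, 37]
18: fault, frames [85, 82, 67, 37, 18]
67: hit
57: fault, evict 18, frames [85, 82, 67, 37, 57]
85: hit
67: hit
36: fault, evict 37, frames [85, 82, 67, 57, 36]
57: hit
82: hit
36: hit
57: hit
36: hit
85: hit
Page faults: 7.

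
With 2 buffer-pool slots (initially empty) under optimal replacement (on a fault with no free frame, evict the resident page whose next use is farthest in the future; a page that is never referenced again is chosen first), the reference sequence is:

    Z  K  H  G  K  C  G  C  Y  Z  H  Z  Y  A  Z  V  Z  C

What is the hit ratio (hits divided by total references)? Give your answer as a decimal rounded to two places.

0.33

Z -> miss, frames [Z]
K -> miss, frames [Z, K]
H -> miss, evict Z, frames [K, H]
G -> miss, evict H, frames [K, G]
K -> hit
C -> miss, evict K, frames [G, C]
G -> hit
C -> hit
Y -> miss, evict G, frames [C, Y]
Z -> miss, evict C, frames [Y, Z]
H -> miss, evict Y, frames [Z, H]
Z -> hit
Y -> miss, evict H, frames [Z, Y]
A -> miss, evict Y, frames [Z, A]
Z -> hit
V -> miss, evict A, frames [Z, V]
Z -> hit
C -> miss, evict V, frames [Z, C]
Hits: 6 of 18 references → 6/18 = 0.3333.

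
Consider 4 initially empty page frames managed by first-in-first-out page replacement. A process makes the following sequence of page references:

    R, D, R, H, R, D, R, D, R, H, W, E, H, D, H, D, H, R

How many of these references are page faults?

6

R: miss, frames (R)
D: miss, frames (R D)
R: hit
H: miss, frames (R D H)
R: hit
D: hit
R: hit
D: hit
R: hit
H: hit
W: miss, frames (R D H W)
E: miss, evict R, frames (D H W E)
H: hit
D: hit
H: hit
D: hit
H: hit
R: miss, evict D, frames (H W E R)
Page faults: 6.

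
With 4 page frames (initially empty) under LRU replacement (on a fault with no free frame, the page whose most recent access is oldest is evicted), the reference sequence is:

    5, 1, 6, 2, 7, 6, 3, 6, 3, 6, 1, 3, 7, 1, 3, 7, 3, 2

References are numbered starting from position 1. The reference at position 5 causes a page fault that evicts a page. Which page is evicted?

pos 1: 5: fault, frames [5]
pos 2: 1: fault, frames [5, 1]
pos 3: 6: fault, frames [5, 1, 6]
pos 4: 2: fault, frames [5, 1, 6, 2]
pos 5: 7: fault, evict 5, frames [1, 6, 2, 7]
At position 5, page 5 is evicted.

5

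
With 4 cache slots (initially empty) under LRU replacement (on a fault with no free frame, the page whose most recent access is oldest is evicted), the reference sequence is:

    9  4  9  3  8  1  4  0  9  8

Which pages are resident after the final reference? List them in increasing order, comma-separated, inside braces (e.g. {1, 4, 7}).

9 -> fault, frames {9}
4 -> fault, frames {9,4}
9 -> hit
3 -> fault, frames {4,9,3}
8 -> fault, frames {4,9,3,8}
1 -> fault, evict 4, frames {9,3,8,1}
4 -> fault, evict 9, frames {3,8,1,4}
0 -> fault, evict 3, frames {8,1,4,0}
9 -> fault, evict 8, frames {1,4,0,9}
8 -> fault, evict 1, frames {4,0,9,8}

{0, 4, 8, 9}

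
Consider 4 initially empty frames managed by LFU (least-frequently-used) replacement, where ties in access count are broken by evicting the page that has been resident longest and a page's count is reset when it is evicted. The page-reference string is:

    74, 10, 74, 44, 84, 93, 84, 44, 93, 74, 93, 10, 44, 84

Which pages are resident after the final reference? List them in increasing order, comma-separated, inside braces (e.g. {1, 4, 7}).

74 -> miss, frames [74]
10 -> miss, frames [74, 10]
74 -> hit
44 -> miss, frames [74, 10, 44]
84 -> miss, frames [74, 10, 44, 84]
93 -> miss, evict 10, frames [74, 44, 84, 93]
84 -> hit
44 -> hit
93 -> hit
74 -> hit
93 -> hit
10 -> miss, evict 44, frames [74, 84, 93, 10]
44 -> miss, evict 10, frames [74, 84, 93, 44]
84 -> hit

{44, 74, 84, 93}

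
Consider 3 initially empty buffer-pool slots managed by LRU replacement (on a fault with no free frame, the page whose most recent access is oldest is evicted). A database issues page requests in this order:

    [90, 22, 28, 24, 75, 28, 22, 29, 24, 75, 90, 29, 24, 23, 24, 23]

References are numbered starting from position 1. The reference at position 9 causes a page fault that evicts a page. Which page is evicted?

pos 1: 90: miss, frames {90}
pos 2: 22: miss, frames {90,22}
pos 3: 28: miss, frames {90,22,28}
pos 4: 24: miss, evict 90, frames {22,28,24}
pos 5: 75: miss, evict 22, frames {28,24,75}
pos 6: 28: hit
pos 7: 22: miss, evict 24, frames {75,28,22}
pos 8: 29: miss, evict 75, frames {28,22,29}
pos 9: 24: miss, evict 28, frames {22,29,24}
At position 9, page 28 is evicted.

28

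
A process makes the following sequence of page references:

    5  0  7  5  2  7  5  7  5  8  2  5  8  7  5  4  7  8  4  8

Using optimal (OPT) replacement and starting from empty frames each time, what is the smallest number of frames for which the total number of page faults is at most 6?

f=1: 20 faults
f=2: 11 faults
f=3: 7 faults
f=4: 6 faults
f=5: 6 faults
f=6: 6 faults
Smallest f with faults ≤ 6 is 4.

4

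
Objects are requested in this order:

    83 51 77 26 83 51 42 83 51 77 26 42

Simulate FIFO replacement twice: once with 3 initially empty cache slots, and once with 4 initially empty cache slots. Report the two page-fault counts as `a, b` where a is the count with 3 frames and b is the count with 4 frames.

3 frames: F F F F F F F . . F F . → 9 faults.
4 frames: F F F F . . F F F F F F → 10 faults.
10 > 9: adding a frame increased faults — Belady's anomaly.

9, 10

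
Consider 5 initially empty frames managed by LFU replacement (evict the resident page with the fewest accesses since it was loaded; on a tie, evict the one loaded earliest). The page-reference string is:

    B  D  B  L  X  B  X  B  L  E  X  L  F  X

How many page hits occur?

B -> miss, frames {B}
D -> miss, frames {B,D}
B -> hit
L -> miss, frames {B,D,L}
X -> miss, frames {B,D,L,X}
B -> hit
X -> hit
B -> hit
L -> hit
E -> miss, frames {B,D,L,X,E}
X -> hit
L -> hit
F -> miss, evict D, frames {B,L,X,E,F}
X -> hit
Hits: 8.

8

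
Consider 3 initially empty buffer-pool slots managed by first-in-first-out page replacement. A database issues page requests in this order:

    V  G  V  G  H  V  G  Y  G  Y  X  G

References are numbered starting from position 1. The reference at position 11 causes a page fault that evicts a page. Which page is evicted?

pos 1: V: fault, frames (V)
pos 2: G: fault, frames (V G)
pos 3: V: hit
pos 4: G: hit
pos 5: H: fault, frames (V G H)
pos 6: V: hit
pos 7: G: hit
pos 8: Y: fault, evict V, frames (G H Y)
pos 9: G: hit
pos 10: Y: hit
pos 11: X: fault, evict G, frames (H Y X)
At position 11, page G is evicted.

G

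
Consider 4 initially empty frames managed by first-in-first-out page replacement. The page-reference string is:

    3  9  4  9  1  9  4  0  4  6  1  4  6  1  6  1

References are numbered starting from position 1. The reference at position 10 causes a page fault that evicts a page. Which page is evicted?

9

pos 1: 3 -> fault, frames {3}
pos 2: 9 -> fault, frames {3,9}
pos 3: 4 -> fault, frames {3,9,4}
pos 4: 9 -> hit
pos 5: 1 -> fault, frames {3,9,4,1}
pos 6: 9 -> hit
pos 7: 4 -> hit
pos 8: 0 -> fault, evict 3, frames {9,4,1,0}
pos 9: 4 -> hit
pos 10: 6 -> fault, evict 9, frames {4,1,0,6}
At position 10, page 9 is evicted.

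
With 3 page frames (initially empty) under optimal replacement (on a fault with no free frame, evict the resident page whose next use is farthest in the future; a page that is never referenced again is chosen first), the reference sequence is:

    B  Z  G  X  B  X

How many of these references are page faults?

B -> miss, frames [B]
Z -> miss, frames [B, Z]
G -> miss, frames [B, Z, G]
X -> miss, evict G, frames [B, Z, X]
B -> hit
X -> hit
Page faults: 4.

4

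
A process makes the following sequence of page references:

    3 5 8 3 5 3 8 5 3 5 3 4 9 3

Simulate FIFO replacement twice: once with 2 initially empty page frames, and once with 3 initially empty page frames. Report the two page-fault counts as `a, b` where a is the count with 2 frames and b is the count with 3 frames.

11, 6

2 frames: F F F F F . F . F F . F F F → 11 faults.
3 frames: F F F . . . . . . . . F F F → 6 faults.
6 < 11: adding a frame reduced faults, as is typical.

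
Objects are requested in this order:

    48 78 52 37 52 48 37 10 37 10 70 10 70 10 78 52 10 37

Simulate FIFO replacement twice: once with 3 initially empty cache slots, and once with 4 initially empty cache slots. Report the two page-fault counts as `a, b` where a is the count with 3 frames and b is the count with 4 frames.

3 frames: F F F F . F . F . . F . . . F F F F → 11 faults.
4 frames: F F F F . . . F . . F . . . F F . F → 9 faults.
9 < 11: adding a frame reduced faults, as is typical.

11, 9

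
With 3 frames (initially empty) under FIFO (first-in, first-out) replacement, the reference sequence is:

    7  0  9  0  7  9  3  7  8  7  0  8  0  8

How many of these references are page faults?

7

7 → miss, frames {7}
0 → miss, frames {7,0}
9 → miss, frames {7,0,9}
0 → hit
7 → hit
9 → hit
3 → miss, evict 7, frames {0,9,3}
7 → miss, evict 0, frames {9,3,7}
8 → miss, evict 9, frames {3,7,8}
7 → hit
0 → miss, evict 3, frames {7,8,0}
8 → hit
0 → hit
8 → hit
Page faults: 7.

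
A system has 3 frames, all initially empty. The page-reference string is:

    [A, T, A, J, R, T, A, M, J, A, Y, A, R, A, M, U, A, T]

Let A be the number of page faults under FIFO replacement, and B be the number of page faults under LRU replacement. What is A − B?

1

Under FIFO: F F . F F . F F F . F F F . F F F F → 14 faults.
Under LRU: F F . F F F F F F . F . F . F F . F → 13 faults.
A − B = 14 − 13 = 1.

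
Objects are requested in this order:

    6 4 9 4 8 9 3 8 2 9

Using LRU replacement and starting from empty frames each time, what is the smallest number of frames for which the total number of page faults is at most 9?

2

f=1: 10 faults
f=2: 9 faults
f=3: 7 faults
f=4: 6 faults
f=5: 6 faults
f=6: 6 faults
Smallest f with faults ≤ 9 is 2.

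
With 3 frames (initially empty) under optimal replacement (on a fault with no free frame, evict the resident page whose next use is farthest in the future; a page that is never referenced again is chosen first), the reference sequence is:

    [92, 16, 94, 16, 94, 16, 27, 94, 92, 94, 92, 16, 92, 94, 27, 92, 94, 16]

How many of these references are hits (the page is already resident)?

11

92: miss, frames [92]
16: miss, frames [92, 16]
94: miss, frames [92, 16, 94]
16: hit
94: hit
16: hit
27: miss, evict 16, frames [92, 94, 27]
94: hit
92: hit
94: hit
92: hit
16: miss, evict 27, frames [92, 94, 16]
92: hit
94: hit
27: miss, evict 16, frames [92, 94, 27]
92: hit
94: hit
16: miss, evict 27, frames [92, 94, 16]
Hits: 11.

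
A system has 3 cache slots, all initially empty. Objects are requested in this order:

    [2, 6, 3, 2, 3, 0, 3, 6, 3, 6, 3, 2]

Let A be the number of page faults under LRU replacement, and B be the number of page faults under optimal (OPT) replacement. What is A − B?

1

Under LRU: F F F . . F . F . . . F → 6 faults.
Under OPT: F F F . . F . . . . . F → 5 faults.
A − B = 6 − 5 = 1.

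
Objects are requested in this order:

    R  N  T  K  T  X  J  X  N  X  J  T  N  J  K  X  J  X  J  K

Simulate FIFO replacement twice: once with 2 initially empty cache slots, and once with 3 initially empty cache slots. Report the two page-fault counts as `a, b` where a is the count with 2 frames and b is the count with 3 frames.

2 frames: F F F F . F F . F F F F F F F F F . . F → 16 faults.
3 frames: F F F F . F F . F . . F . . F F F . . . → 11 faults.
11 < 16: adding a frame reduced faults, as is typical.

16, 11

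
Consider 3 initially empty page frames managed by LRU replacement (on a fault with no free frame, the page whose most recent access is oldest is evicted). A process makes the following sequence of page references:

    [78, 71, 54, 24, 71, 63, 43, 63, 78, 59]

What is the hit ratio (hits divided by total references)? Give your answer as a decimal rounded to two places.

0.20

78 -> miss, frames {78}
71 -> miss, frames {78,71}
54 -> miss, frames {78,71,54}
24 -> miss, evict 78, frames {71,54,24}
71 -> hit
63 -> miss, evict 54, frames {24,71,63}
43 -> miss, evict 24, frames {71,63,43}
63 -> hit
78 -> miss, evict 71, frames {43,63,78}
59 -> miss, evict 43, frames {63,78,59}
Hits: 2 of 10 references → 2/10 = 0.2000.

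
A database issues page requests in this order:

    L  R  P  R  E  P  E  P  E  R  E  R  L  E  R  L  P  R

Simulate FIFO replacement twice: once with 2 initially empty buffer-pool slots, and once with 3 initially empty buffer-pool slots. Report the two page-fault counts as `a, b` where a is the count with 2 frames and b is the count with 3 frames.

11, 7

2 frames: F F F . F . . . . F . . F F F F F F → 11 faults.
3 frames: F F F . F . . . . . . . F . F . F . → 7 faults.
7 < 11: adding a frame reduced faults, as is typical.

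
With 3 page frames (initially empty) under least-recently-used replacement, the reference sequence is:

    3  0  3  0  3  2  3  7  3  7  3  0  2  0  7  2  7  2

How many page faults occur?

3 → miss, frames {3}
0 → miss, frames {3,0}
3 → hit
0 → hit
3 → hit
2 → miss, frames {0,3,2}
3 → hit
7 → miss, evict 0, frames {2,3,7}
3 → hit
7 → hit
3 → hit
0 → miss, evict 2, frames {7,3,0}
2 → miss, evict 7, frames {3,0,2}
0 → hit
7 → miss, evict 3, frames {2,0,7}
2 → hit
7 → hit
2 → hit
Page faults: 7.

7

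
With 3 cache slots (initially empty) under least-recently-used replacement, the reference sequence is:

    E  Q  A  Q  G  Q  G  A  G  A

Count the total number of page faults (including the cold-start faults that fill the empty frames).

E → fault, frames {E}
Q → fault, frames {E,Q}
A → fault, frames {E,Q,A}
Q → hit
G → fault, evict E, frames {A,Q,G}
Q → hit
G → hit
A → hit
G → hit
A → hit
Page faults: 4.

4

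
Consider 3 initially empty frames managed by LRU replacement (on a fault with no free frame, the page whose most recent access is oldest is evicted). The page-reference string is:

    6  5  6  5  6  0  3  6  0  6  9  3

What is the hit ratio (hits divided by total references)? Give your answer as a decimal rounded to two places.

6: fault, frames (6)
5: fault, frames (6 5)
6: hit
5: hit
6: hit
0: fault, frames (5 6 0)
3: fault, evict 5, frames (6 0 3)
6: hit
0: hit
6: hit
9: fault, evict 3, frames (0 6 9)
3: fault, evict 0, frames (6 9 3)
Hits: 6 of 12 references → 6/12 = 0.5000.

0.50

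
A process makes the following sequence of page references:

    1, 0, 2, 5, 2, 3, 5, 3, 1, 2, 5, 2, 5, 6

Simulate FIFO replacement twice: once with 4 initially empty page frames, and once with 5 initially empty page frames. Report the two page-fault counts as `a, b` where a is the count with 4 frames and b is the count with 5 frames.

4 frames: F F F F . F . . F . . . . F → 7 faults.
5 frames: F F F F . F . . . . . . . F → 6 faults.
6 < 7: adding a frame reduced faults, as is typical.

7, 6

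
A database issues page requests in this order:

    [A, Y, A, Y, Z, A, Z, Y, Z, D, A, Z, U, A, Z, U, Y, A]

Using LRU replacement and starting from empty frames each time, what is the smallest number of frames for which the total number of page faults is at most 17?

2

f=1: 18 faults
f=2: 14 faults
f=3: 8 faults
f=4: 6 faults
f=5: 5 faults
Smallest f with faults ≤ 17 is 2.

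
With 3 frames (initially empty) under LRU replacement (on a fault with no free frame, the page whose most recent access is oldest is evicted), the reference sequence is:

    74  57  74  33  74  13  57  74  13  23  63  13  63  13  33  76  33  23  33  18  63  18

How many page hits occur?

10

74 -> miss, frames {74}
57 -> miss, frames {74,57}
74 -> hit
33 -> miss, frames {57,74,33}
74 -> hit
13 -> miss, evict 57, frames {33,74,13}
57 -> miss, evict 33, frames {74,13,57}
74 -> hit
13 -> hit
23 -> miss, evict 57, frames {74,13,23}
63 -> miss, evict 74, frames {13,23,63}
13 -> hit
63 -> hit
13 -> hit
33 -> miss, evict 23, frames {63,13,33}
76 -> miss, evict 63, frames {13,33,76}
33 -> hit
23 -> miss, evict 13, frames {76,33,23}
33 -> hit
18 -> miss, evict 76, frames {23,33,18}
63 -> miss, evict 23, frames {33,18,63}
18 -> hit
Hits: 10.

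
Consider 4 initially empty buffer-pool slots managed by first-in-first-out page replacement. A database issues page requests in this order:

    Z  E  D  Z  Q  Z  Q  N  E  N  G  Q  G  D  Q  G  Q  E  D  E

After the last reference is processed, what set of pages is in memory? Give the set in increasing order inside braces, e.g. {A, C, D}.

{D, E, G, N}

Z: fault, frames (Z)
E: fault, frames (Z E)
D: fault, frames (Z E D)
Z: hit
Q: fault, frames (Z E D Q)
Z: hit
Q: hit
N: fault, evict Z, frames (E D Q N)
E: hit
N: hit
G: fault, evict E, frames (D Q N G)
Q: hit
G: hit
D: hit
Q: hit
G: hit
Q: hit
E: fault, evict D, frames (Q N G E)
D: fault, evict Q, frames (N G E D)
E: hit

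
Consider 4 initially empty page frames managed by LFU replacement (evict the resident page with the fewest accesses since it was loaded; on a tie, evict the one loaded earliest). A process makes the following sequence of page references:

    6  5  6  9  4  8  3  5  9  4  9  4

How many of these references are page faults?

6 → fault, frames {6}
5 → fault, frames {6,5}
6 → hit
9 → fault, frames {6,5,9}
4 → fault, frames {6,5,9,4}
8 → fault, evict 5, frames {6,9,4,8}
3 → fault, evict 9, frames {6,4,8,3}
5 → fault, evict 4, frames {6,8,3,5}
9 → fault, evict 8, frames {6,3,5,9}
4 → fault, evict 3, frames {6,5,9,4}
9 → hit
4 → hit
Page faults: 9.

9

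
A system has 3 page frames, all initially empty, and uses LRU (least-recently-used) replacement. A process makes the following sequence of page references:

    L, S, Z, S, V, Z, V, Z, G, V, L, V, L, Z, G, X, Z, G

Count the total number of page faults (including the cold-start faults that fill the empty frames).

L: fault, frames (L)
S: fault, frames (L S)
Z: fault, frames (L S Z)
S: hit
V: fault, evict L, frames (Z S V)
Z: hit
V: hit
Z: hit
G: fault, evict S, frames (V Z G)
V: hit
L: fault, evict Z, frames (G V L)
V: hit
L: hit
Z: fault, evict G, frames (V L Z)
G: fault, evict V, frames (L Z G)
X: fault, evict L, frames (Z G X)
Z: hit
G: hit
Page faults: 9.

9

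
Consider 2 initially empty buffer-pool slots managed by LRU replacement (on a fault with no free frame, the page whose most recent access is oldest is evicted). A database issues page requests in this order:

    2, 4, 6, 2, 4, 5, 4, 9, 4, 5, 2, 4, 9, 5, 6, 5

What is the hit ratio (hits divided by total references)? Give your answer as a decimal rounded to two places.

0.19

2 → fault, frames [2]
4 → fault, frames [2, 4]
6 → fault, evict 2, frames [4, 6]
2 → fault, evict 4, frames [6, 2]
4 → fault, evict 6, frames [2, 4]
5 → fault, evict 2, frames [4, 5]
4 → hit
9 → fault, evict 5, frames [4, 9]
4 → hit
5 → fault, evict 9, frames [4, 5]
2 → fault, evict 4, frames [5, 2]
4 → fault, evict 5, frames [2, 4]
9 → fault, evict 2, frames [4, 9]
5 → fault, evict 4, frames [9, 5]
6 → fault, evict 9, frames [5, 6]
5 → hit
Hits: 3 of 16 references → 3/16 = 0.1875.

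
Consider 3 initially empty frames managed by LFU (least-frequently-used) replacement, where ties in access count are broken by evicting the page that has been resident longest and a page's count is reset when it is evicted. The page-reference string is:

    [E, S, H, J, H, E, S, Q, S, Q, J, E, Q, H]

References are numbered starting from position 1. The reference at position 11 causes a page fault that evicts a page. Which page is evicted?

H

pos 1: E -> miss, frames (E)
pos 2: S -> miss, frames (E S)
pos 3: H -> miss, frames (E S H)
pos 4: J -> miss, evict E, frames (S H J)
pos 5: H -> hit
pos 6: E -> miss, evict S, frames (H J E)
pos 7: S -> miss, evict J, frames (H E S)
pos 8: Q -> miss, evict E, frames (H S Q)
pos 9: S -> hit
pos 10: Q -> hit
pos 11: J -> miss, evict H, frames (S Q J)
At position 11, page H is evicted.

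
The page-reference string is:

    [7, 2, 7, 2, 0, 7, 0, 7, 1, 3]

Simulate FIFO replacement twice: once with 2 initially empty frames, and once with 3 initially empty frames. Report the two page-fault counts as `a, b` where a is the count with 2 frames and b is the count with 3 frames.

2 frames: F F . . F F . . F F → 6 faults.
3 frames: F F . . F . . . F F → 5 faults.
5 < 6: adding a frame reduced faults, as is typical.

6, 5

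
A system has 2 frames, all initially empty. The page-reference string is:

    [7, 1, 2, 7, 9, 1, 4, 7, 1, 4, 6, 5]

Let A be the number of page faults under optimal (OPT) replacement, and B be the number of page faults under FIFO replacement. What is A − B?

Under OPT: F F F . F F F . F . F F → 9 faults.
Under FIFO: F F F F F F F F F F F F → 12 faults.
A − B = 9 − 12 = -3.

-3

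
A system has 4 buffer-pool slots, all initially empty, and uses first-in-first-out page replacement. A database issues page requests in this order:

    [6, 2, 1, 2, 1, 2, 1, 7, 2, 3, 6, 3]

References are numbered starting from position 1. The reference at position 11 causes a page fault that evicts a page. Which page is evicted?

pos 1: 6 → fault, frames [6]
pos 2: 2 → fault, frames [6, 2]
pos 3: 1 → fault, frames [6, 2, 1]
pos 4: 2 → hit
pos 5: 1 → hit
pos 6: 2 → hit
pos 7: 1 → hit
pos 8: 7 → fault, frames [6, 2, 1, 7]
pos 9: 2 → hit
pos 10: 3 → fault, evict 6, frames [2, 1, 7, 3]
pos 11: 6 → fault, evict 2, frames [1, 7, 3, 6]
At position 11, page 2 is evicted.

2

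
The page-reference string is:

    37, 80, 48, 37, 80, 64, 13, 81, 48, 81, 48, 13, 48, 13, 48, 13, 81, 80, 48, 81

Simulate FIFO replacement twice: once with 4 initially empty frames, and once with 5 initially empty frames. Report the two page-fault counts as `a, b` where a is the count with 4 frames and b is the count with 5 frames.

4 frames: F F F . . F F F . . . . . . . . . F F . → 8 faults.
5 frames: F F F . . F F F . . . . . . . . . . . . → 6 faults.
6 < 8: adding a frame reduced faults, as is typical.

8, 6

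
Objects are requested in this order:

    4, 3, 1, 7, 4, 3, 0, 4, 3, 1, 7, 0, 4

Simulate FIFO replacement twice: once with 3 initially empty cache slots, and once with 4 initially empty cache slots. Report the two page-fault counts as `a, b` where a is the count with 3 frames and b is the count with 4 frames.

3 frames: F F F F F F F . . F F . F → 10 faults.
4 frames: F F F F . . F F F F F F F → 11 faults.
11 > 10: adding a frame increased faults — Belady's anomaly.

10, 11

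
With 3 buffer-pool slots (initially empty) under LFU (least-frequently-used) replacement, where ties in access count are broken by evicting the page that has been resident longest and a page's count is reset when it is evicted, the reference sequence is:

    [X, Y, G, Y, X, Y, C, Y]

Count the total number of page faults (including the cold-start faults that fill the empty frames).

4

X → miss, frames (X)
Y → miss, frames (X Y)
G → miss, frames (X Y G)
Y → hit
X → hit
Y → hit
C → miss, evict G, frames (X Y C)
Y → hit
Page faults: 4.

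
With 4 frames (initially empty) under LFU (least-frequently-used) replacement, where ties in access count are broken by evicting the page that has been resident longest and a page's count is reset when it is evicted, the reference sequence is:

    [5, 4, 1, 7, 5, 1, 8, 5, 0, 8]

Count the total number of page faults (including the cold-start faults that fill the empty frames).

6

5 → fault, frames [5]
4 → fault, frames [5, 4]
1 → fault, frames [5, 4, 1]
7 → fault, frames [5, 4, 1, 7]
5 → hit
1 → hit
8 → fault, evict 4, frames [5, 1, 7, 8]
5 → hit
0 → fault, evict 7, frames [5, 1, 8, 0]
8 → hit
Page faults: 6.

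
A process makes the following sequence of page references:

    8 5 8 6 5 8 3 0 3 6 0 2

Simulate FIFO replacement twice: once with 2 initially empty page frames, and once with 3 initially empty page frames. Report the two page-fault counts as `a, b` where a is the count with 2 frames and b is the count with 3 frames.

2 frames: F F . F . F F F . F . F → 8 faults.
3 frames: F F . F . . F F . . . F → 6 faults.
6 < 8: adding a frame reduced faults, as is typical.

8, 6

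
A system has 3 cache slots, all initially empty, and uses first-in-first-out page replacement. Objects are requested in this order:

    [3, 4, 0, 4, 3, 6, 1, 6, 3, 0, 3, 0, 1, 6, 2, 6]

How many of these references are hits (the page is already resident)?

3 -> fault, frames {3}
4 -> fault, frames {3,4}
0 -> fault, frames {3,4,0}
4 -> hit
3 -> hit
6 -> fault, evict 3, frames {4,0,6}
1 -> fault, evict 4, frames {0,6,1}
6 -> hit
3 -> fault, evict 0, frames {6,1,3}
0 -> fault, evict 6, frames {1,3,0}
3 -> hit
0 -> hit
1 -> hit
6 -> fault, evict 1, frames {3,0,6}
2 -> fault, evict 3, frames {0,6,2}
6 -> hit
Hits: 7.

7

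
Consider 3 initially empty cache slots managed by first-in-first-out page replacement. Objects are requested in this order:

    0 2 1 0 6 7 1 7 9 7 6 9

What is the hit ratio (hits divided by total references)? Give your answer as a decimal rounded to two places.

0.50

0 -> miss, frames [0]
2 -> miss, frames [0, 2]
1 -> miss, frames [0, 2, 1]
0 -> hit
6 -> miss, evict 0, frames [2, 1, 6]
7 -> miss, evict 2, frames [1, 6, 7]
1 -> hit
7 -> hit
9 -> miss, evict 1, frames [6, 7, 9]
7 -> hit
6 -> hit
9 -> hit
Hits: 6 of 12 references → 6/12 = 0.5000.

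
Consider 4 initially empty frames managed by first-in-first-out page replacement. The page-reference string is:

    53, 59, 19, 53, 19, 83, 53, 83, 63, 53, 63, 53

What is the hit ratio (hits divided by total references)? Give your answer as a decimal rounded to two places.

53: miss, frames {53}
59: miss, frames {53,59}
19: miss, frames {53,59,19}
53: hit
19: hit
83: miss, frames {53,59,19,83}
53: hit
83: hit
63: miss, evict 53, frames {59,19,83,63}
53: miss, evict 59, frames {19,83,63,53}
63: hit
53: hit
Hits: 6 of 12 references → 6/12 = 0.5000.

0.50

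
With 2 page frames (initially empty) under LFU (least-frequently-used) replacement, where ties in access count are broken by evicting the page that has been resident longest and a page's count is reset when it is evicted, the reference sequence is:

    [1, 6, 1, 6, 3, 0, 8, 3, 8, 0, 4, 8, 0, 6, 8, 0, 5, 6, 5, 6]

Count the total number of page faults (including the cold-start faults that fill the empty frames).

1: miss, frames {1}
6: miss, frames {1,6}
1: hit
6: hit
3: miss, evict 1, frames {6,3}
0: miss, evict 3, frames {6,0}
8: miss, evict 0, frames {6,8}
3: miss, evict 8, frames {6,3}
8: miss, evict 3, frames {6,8}
0: miss, evict 8, frames {6,0}
4: miss, evict 0, frames {6,4}
8: miss, evict 4, frames {6,8}
0: miss, evict 8, frames {6,0}
6: hit
8: miss, evict 0, frames {6,8}
0: miss, evict 8, frames {6,0}
5: miss, evict 0, frames {6,5}
6: hit
5: hit
6: hit
Page faults: 14.

14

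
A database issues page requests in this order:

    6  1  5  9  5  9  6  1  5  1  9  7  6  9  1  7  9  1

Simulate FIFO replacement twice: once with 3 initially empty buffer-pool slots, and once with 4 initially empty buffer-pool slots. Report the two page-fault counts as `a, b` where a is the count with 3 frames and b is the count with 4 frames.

3 frames: F F F F . . F F F . F F F . F . F . → 12 faults.
4 frames: F F F F . . . . . . . F F . F . . . → 7 faults.
7 < 12: adding a frame reduced faults, as is typical.

12, 7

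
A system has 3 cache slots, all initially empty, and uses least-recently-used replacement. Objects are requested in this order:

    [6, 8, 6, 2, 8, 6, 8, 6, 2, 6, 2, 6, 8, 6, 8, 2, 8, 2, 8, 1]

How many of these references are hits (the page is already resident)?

6 → miss, frames {6}
8 → miss, frames {6,8}
6 → hit
2 → miss, frames {8,6,2}
8 → hit
6 → hit
8 → hit
6 → hit
2 → hit
6 → hit
2 → hit
6 → hit
8 → hit
6 → hit
8 → hit
2 → hit
8 → hit
2 → hit
8 → hit
1 → miss, evict 6, frames {2,8,1}
Hits: 16.

16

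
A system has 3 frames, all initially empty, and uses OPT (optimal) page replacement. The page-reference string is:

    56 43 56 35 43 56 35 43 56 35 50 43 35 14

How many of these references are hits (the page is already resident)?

9

56: miss, frames [56]
43: miss, frames [56, 43]
56: hit
35: miss, frames [56, 43, 35]
43: hit
56: hit
35: hit
43: hit
56: hit
35: hit
50: miss, evict 56, frames [43, 35, 50]
43: hit
35: hit
14: miss, evict 50, frames [43, 35, 14]
Hits: 9.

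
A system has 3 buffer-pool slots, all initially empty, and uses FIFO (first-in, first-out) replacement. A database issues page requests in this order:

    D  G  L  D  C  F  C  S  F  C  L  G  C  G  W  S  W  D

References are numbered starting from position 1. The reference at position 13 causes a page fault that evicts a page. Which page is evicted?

S

pos 1: D: miss, frames {D}
pos 2: G: miss, frames {D,G}
pos 3: L: miss, frames {D,G,L}
pos 4: D: hit
pos 5: C: miss, evict D, frames {G,L,C}
pos 6: F: miss, evict G, frames {L,C,F}
pos 7: C: hit
pos 8: S: miss, evict L, frames {C,F,S}
pos 9: F: hit
pos 10: C: hit
pos 11: L: miss, evict C, frames {F,S,L}
pos 12: G: miss, evict F, frames {S,L,G}
pos 13: C: miss, evict S, frames {L,G,C}
At position 13, page S is evicted.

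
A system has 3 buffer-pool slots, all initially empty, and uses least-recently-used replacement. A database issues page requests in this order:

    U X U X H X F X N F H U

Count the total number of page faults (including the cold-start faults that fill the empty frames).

U → fault, frames {U}
X → fault, frames {U,X}
U → hit
X → hit
H → fault, frames {U,X,H}
X → hit
F → fault, evict U, frames {H,X,F}
X → hit
N → fault, evict H, frames {F,X,N}
F → hit
H → fault, evict X, frames {N,F,H}
U → fault, evict N, frames {F,H,U}
Page faults: 7.

7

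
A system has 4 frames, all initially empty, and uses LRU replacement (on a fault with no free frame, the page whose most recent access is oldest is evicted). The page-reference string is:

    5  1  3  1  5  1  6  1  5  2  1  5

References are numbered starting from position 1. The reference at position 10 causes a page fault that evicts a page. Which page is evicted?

3

pos 1: 5 -> miss, frames {5}
pos 2: 1 -> miss, frames {5,1}
pos 3: 3 -> miss, frames {5,1,3}
pos 4: 1 -> hit
pos 5: 5 -> hit
pos 6: 1 -> hit
pos 7: 6 -> miss, frames {3,5,1,6}
pos 8: 1 -> hit
pos 9: 5 -> hit
pos 10: 2 -> miss, evict 3, frames {6,1,5,2}
At position 10, page 3 is evicted.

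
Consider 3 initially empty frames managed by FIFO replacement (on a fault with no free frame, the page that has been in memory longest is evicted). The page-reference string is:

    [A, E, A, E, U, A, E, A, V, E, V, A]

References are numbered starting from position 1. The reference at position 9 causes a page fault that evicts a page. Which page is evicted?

A

pos 1: A → fault, frames (A)
pos 2: E → fault, frames (A E)
pos 3: A → hit
pos 4: E → hit
pos 5: U → fault, frames (A E U)
pos 6: A → hit
pos 7: E → hit
pos 8: A → hit
pos 9: V → fault, evict A, frames (E U V)
At position 9, page A is evicted.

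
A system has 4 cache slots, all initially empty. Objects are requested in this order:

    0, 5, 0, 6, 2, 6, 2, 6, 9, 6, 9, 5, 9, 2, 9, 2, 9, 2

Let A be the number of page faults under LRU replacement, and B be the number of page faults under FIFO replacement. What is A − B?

Under LRU: F F . F F . . . F . . F . . . . . . → 6 faults.
Under FIFO: F F . F F . . . F . . . . . . . . . → 5 faults.
A − B = 6 − 5 = 1.

1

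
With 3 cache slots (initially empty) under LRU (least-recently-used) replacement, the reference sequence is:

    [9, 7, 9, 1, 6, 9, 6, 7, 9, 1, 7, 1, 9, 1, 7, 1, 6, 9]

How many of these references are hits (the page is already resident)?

10

9 → fault, frames (9)
7 → fault, frames (9 7)
9 → hit
1 → fault, frames (7 9 1)
6 → fault, evict 7, frames (9 1 6)
9 → hit
6 → hit
7 → fault, evict 1, frames (9 6 7)
9 → hit
1 → fault, evict 6, frames (7 9 1)
7 → hit
1 → hit
9 → hit
1 → hit
7 → hit
1 → hit
6 → fault, evict 9, frames (7 1 6)
9 → fault, evict 7, frames (1 6 9)
Hits: 10.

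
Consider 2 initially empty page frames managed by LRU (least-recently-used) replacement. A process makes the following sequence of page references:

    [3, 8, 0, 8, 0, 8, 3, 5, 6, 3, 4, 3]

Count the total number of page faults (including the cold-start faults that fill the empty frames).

8

3 → miss, frames {3}
8 → miss, frames {3,8}
0 → miss, evict 3, frames {8,0}
8 → hit
0 → hit
8 → hit
3 → miss, evict 0, frames {8,3}
5 → miss, evict 8, frames {3,5}
6 → miss, evict 3, frames {5,6}
3 → miss, evict 5, frames {6,3}
4 → miss, evict 6, frames {3,4}
3 → hit
Page faults: 8.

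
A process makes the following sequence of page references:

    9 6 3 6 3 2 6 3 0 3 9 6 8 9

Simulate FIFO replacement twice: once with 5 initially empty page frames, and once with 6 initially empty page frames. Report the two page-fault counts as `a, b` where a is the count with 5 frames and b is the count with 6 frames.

5 frames: F F F . . F . . F . . . F F → 7 faults.
6 frames: F F F . . F . . F . . . F . → 6 faults.
6 < 7: adding a frame reduced faults, as is typical.

7, 6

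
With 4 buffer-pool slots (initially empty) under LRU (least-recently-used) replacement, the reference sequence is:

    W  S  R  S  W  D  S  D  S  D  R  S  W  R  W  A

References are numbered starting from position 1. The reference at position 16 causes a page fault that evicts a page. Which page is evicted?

D

pos 1: W → fault, frames {W}
pos 2: S → fault, frames {W,S}
pos 3: R → fault, frames {W,S,R}
pos 4: S → hit
pos 5: W → hit
pos 6: D → fault, frames {R,S,W,D}
pos 7: S → hit
pos 8: D → hit
pos 9: S → hit
pos 10: D → hit
pos 11: R → hit
pos 12: S → hit
pos 13: W → hit
pos 14: R → hit
pos 15: W → hit
pos 16: A → fault, evict D, frames {S,R,W,A}
At position 16, page D is evicted.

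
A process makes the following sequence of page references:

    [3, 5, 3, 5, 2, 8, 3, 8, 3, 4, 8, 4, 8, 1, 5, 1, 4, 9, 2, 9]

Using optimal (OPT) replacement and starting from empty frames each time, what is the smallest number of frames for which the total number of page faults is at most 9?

f=1: 20 faults
f=2: 10 faults
f=3: 8 faults
f=4: 7 faults
f=5: 7 faults
f=6: 7 faults
f=7: 7 faults
Smallest f with faults ≤ 9 is 3.

3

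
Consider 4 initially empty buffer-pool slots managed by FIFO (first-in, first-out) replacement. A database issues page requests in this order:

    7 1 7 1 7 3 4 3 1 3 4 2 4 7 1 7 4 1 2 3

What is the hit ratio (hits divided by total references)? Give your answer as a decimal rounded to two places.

0.60

7: miss, frames (7)
1: miss, frames (7 1)
7: hit
1: hit
7: hit
3: miss, frames (7 1 3)
4: miss, frames (7 1 3 4)
3: hit
1: hit
3: hit
4: hit
2: miss, evict 7, frames (1 3 4 2)
4: hit
7: miss, evict 1, frames (3 4 2 7)
1: miss, evict 3, frames (4 2 7 1)
7: hit
4: hit
1: hit
2: hit
3: miss, evict 4, frames (2 7 1 3)
Hits: 12 of 20 references → 12/20 = 0.6000.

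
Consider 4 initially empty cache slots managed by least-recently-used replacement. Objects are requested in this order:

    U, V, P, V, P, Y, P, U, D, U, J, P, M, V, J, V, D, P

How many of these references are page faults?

10

U -> fault, frames {U}
V -> fault, frames {U,V}
P -> fault, frames {U,V,P}
V -> hit
P -> hit
Y -> fault, frames {U,V,P,Y}
P -> hit
U -> hit
D -> fault, evict V, frames {Y,P,U,D}
U -> hit
J -> fault, evict Y, frames {P,D,U,J}
P -> hit
M -> fault, evict D, frames {U,J,P,M}
V -> fault, evict U, frames {J,P,M,V}
J -> hit
V -> hit
D -> fault, evict P, frames {M,J,V,D}
P -> fault, evict M, frames {J,V,D,P}
Page faults: 10.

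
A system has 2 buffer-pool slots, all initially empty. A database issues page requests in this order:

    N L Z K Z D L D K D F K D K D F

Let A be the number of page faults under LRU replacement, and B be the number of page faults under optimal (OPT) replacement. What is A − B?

Under LRU: F F F F . F F . F . F F F . . F → 11 faults.
Under OPT: F F F F . F F . F . F . F . . F → 10 faults.
A − B = 11 − 10 = 1.

1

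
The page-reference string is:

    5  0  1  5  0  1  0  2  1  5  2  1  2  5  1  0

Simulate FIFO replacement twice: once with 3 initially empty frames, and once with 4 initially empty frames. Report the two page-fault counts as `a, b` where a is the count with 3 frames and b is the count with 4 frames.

6, 4

3 frames: F F F . . . . F . F . . . . . F → 6 faults.
4 frames: F F F . . . . F . . . . . . . . → 4 faults.
4 < 6: adding a frame reduced faults, as is typical.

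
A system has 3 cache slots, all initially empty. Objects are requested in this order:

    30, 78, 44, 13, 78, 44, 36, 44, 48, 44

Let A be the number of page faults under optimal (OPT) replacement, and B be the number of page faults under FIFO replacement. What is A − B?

Under OPT: F F F F . . F . F . → 6 faults.
Under FIFO: F F F F . . F . F F → 7 faults.
A − B = 6 − 7 = -1.

-1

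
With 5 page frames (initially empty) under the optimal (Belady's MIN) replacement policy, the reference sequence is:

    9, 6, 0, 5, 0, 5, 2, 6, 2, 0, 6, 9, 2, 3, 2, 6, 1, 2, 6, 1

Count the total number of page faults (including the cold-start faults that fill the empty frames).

9 → miss, frames {9}
6 → miss, frames {9,6}
0 → miss, frames {9,6,0}
5 → miss, frames {9,6,0,5}
0 → hit
5 → hit
2 → miss, frames {9,6,0,5,2}
6 → hit
2 → hit
0 → hit
6 → hit
9 → hit
2 → hit
3 → miss, evict 5, frames {9,6,0,2,3}
2 → hit
6 → hit
1 → miss, evict 3, frames {9,6,0,2,1}
2 → hit
6 → hit
1 → hit
Page faults: 7.

7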